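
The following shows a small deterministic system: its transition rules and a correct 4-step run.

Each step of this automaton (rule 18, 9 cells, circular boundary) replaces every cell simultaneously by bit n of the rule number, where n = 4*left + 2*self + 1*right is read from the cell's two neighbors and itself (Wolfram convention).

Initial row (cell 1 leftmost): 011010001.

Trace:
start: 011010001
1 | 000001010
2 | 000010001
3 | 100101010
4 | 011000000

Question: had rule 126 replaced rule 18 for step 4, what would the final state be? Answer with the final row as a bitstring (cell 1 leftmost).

111111111

(re-executing step 4 under rule 126; state before step 4: 100101010)
4 | 111111111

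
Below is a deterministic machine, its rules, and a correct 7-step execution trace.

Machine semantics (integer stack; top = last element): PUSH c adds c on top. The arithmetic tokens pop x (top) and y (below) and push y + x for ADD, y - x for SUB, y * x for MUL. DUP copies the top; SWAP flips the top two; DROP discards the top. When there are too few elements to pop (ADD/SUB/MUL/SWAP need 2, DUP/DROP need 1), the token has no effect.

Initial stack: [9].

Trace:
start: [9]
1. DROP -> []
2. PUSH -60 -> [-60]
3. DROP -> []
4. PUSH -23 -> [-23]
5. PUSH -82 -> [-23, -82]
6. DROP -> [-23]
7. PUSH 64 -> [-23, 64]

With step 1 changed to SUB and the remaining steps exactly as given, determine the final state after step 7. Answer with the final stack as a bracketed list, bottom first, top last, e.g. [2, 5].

(re-executing from step 1 with the substitution; state before step 1: [9])
1. SUB -> [9]
2. PUSH -60 -> [9, -60]
3. DROP -> [9]
4. PUSH -23 -> [9, -23]
5. PUSH -82 -> [9, -23, -82]
6. DROP -> [9, -23]
7. PUSH 64 -> [9, -23, 64]

[9, -23, 64]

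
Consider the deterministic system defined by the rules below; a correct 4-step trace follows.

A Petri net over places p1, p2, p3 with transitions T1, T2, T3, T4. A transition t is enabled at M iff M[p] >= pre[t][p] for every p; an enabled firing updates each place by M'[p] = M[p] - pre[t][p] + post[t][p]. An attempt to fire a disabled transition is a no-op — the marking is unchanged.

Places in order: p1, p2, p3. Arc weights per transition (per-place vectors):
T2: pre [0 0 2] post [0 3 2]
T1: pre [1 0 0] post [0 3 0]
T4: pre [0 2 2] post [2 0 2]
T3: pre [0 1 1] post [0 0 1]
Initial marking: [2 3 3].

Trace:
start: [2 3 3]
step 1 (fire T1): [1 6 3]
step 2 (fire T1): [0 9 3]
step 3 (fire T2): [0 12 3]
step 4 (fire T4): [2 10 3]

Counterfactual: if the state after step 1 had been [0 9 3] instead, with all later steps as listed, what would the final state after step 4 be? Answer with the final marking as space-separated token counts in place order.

state after step 1 := [0 9 3]
step 2 (fire T1): [0 9 3]
step 3 (fire T2): [0 12 3]
step 4 (fire T4): [2 10 3]

2 10 3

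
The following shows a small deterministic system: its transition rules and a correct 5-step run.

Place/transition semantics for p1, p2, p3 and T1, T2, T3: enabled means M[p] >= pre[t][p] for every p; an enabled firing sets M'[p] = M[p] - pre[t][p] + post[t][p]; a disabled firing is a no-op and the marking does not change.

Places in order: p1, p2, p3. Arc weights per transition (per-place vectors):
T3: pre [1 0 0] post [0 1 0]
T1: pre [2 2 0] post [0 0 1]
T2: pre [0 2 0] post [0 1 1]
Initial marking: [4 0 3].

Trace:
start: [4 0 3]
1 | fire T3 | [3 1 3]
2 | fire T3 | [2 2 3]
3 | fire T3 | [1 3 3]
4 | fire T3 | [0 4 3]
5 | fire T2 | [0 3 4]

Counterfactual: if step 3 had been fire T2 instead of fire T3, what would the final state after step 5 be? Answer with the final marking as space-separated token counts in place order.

(re-executing from step 3 with the substitution; state before step 3: [2 2 3])
3 | fire T2 | [2 1 4]
4 | fire T3 | [1 2 4]
5 | fire T2 | [1 1 5]

1 1 5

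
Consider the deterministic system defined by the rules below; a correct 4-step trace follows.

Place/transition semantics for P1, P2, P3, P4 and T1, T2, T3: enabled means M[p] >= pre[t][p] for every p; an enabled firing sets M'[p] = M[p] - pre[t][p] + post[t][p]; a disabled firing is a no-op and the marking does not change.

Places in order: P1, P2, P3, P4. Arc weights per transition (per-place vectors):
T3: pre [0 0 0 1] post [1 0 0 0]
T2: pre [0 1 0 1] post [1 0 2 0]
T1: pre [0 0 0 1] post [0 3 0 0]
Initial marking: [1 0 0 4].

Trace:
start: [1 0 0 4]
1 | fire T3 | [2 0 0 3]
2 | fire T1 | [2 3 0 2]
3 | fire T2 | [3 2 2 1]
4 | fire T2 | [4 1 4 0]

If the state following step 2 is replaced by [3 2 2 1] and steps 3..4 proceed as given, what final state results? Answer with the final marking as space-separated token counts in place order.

state after step 2 := [3 2 2 1]
3 | fire T2 | [4 1 4 0]
4 | fire T2 | [4 1 4 0]

4 1 4 0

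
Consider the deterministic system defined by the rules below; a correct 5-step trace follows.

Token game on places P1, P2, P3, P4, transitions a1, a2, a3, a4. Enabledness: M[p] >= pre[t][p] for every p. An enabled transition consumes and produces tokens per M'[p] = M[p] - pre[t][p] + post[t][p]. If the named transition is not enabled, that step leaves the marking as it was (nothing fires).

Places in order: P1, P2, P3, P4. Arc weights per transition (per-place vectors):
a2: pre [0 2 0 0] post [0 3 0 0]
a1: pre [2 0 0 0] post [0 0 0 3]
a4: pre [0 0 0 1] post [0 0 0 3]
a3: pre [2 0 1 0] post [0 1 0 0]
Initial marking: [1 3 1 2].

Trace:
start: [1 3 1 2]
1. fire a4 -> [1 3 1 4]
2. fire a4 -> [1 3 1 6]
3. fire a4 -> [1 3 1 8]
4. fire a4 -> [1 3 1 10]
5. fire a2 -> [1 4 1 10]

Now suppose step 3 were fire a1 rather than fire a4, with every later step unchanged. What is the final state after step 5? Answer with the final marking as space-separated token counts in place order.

(re-executing from step 3 with the substitution; state before step 3: [1 3 1 6])
3. fire a1 -> [1 3 1 6]
4. fire a4 -> [1 3 1 8]
5. fire a2 -> [1 4 1 8]

1 4 1 8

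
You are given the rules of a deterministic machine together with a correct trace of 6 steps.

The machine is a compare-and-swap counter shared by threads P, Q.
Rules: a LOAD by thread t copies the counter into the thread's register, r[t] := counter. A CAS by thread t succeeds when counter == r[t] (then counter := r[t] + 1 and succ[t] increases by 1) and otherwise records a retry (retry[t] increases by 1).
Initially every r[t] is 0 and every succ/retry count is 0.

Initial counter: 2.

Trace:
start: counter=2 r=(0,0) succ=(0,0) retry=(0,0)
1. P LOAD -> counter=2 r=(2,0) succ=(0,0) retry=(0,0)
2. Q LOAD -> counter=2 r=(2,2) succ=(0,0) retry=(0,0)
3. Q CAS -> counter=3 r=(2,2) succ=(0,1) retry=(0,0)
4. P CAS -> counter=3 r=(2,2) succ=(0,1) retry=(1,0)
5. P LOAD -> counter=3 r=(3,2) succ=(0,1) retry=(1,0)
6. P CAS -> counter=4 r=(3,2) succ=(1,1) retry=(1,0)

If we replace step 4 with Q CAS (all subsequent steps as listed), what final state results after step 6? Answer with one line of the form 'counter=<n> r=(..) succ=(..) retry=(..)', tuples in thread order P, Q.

counter=4 r=(3,2) succ=(1,1) retry=(0,1)

(re-executing from step 4 with the substitution; state before step 4: counter=3 r=(2,2) succ=(0,1) retry=(0,0))
4. Q CAS -> counter=3 r=(2,2) succ=(0,1) retry=(0,1)
5. P LOAD -> counter=3 r=(3,2) succ=(0,1) retry=(0,1)
6. P CAS -> counter=4 r=(3,2) succ=(1,1) retry=(0,1)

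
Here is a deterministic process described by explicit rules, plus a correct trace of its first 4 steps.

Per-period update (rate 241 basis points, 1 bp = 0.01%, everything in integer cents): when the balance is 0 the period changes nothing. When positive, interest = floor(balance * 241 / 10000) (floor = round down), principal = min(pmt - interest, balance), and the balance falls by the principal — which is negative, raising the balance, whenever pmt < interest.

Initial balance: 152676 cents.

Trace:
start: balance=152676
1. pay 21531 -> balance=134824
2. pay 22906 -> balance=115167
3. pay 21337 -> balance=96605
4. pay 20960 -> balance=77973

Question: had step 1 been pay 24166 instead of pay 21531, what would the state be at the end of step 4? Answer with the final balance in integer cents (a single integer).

(re-executing from step 1 with the substitution; state before step 1: balance=152676)
1. pay 24166 -> balance=132189
2. pay 22906 -> balance=112468
3. pay 21337 -> balance=93841
4. pay 20960 -> balance=75142

75142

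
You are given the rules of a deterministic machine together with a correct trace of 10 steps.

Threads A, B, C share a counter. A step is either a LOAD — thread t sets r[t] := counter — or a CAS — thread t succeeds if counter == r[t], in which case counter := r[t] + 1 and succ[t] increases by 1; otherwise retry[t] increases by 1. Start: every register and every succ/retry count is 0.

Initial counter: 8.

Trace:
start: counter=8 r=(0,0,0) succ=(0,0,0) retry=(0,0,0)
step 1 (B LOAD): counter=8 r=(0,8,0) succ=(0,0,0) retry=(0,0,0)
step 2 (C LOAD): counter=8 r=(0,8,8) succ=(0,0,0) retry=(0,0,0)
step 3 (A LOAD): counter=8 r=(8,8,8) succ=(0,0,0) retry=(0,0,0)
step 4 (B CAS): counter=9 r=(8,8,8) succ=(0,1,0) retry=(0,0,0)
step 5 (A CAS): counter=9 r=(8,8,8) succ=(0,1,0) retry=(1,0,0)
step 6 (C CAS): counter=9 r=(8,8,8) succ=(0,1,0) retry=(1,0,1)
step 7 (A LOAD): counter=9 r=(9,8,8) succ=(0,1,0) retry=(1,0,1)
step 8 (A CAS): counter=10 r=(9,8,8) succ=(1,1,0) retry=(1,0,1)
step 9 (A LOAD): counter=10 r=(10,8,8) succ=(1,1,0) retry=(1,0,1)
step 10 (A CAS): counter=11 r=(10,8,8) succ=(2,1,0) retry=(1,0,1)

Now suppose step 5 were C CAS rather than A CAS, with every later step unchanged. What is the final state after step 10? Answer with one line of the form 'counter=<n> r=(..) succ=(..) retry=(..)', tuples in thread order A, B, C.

(re-executing from step 5 with the substitution; state before step 5: counter=9 r=(8,8,8) succ=(0,1,0) retry=(0,0,0))
step 5 (C CAS): counter=9 r=(8,8,8) succ=(0,1,0) retry=(0,0,1)
step 6 (C CAS): counter=9 r=(8,8,8) succ=(0,1,0) retry=(0,0,2)
step 7 (A LOAD): counter=9 r=(9,8,8) succ=(0,1,0) retry=(0,0,2)
step 8 (A CAS): counter=10 r=(9,8,8) succ=(1,1,0) retry=(0,0,2)
step 9 (A LOAD): counter=10 r=(10,8,8) succ=(1,1,0) retry=(0,0,2)
step 10 (A CAS): counter=11 r=(10,8,8) succ=(2,1,0) retry=(0,0,2)

counter=11 r=(10,8,8) succ=(2,1,0) retry=(0,0,2)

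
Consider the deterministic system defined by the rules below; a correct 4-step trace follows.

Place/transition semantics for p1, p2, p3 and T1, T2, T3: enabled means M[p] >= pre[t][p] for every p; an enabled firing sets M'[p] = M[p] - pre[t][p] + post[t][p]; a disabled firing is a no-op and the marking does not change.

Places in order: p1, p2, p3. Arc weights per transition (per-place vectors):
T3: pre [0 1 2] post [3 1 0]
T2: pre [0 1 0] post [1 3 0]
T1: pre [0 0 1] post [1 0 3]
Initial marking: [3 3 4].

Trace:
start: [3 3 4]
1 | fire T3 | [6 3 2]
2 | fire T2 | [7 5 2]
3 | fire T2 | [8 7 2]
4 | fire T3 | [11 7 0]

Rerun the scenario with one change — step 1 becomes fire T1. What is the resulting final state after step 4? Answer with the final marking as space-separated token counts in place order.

(re-executing from step 1 with the substitution; state before step 1: [3 3 4])
1 | fire T1 | [4 3 6]
2 | fire T2 | [5 5 6]
3 | fire T2 | [6 7 6]
4 | fire T3 | [9 7 4]

9 7 4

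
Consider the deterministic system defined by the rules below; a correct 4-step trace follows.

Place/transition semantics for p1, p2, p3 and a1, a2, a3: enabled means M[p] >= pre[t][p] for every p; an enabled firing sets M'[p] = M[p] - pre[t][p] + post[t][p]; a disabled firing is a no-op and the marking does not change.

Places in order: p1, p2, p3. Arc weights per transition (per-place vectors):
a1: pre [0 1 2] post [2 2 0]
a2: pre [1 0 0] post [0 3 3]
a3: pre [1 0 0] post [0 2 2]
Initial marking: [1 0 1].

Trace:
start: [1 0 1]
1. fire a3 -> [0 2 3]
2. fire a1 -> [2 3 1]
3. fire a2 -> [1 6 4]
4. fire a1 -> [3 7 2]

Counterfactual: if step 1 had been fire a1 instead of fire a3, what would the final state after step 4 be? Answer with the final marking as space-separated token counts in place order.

2 4 2

(re-executing from step 1 with the substitution; state before step 1: [1 0 1])
1. fire a1 -> [1 0 1]
2. fire a1 -> [1 0 1]
3. fire a2 -> [0 3 4]
4. fire a1 -> [2 4 2]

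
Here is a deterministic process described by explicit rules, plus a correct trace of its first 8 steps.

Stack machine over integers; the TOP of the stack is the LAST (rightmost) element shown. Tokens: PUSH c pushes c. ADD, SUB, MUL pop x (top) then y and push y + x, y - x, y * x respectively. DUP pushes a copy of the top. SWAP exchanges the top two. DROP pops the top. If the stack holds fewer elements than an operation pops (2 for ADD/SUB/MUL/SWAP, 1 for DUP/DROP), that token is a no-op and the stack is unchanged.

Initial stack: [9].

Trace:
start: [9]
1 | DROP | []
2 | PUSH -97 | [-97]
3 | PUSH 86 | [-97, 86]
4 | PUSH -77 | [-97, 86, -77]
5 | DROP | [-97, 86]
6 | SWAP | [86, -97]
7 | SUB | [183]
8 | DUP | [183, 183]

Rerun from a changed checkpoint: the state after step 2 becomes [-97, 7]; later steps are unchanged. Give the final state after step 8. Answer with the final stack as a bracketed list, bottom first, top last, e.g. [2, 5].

[-97, 79, 79]

state after step 2 := [-97, 7]
3 | PUSH 86 | [-97, 7, 86]
4 | PUSH -77 | [-97, 7, 86, -77]
5 | DROP | [-97, 7, 86]
6 | SWAP | [-97, 86, 7]
7 | SUB | [-97, 79]
8 | DUP | [-97, 79, 79]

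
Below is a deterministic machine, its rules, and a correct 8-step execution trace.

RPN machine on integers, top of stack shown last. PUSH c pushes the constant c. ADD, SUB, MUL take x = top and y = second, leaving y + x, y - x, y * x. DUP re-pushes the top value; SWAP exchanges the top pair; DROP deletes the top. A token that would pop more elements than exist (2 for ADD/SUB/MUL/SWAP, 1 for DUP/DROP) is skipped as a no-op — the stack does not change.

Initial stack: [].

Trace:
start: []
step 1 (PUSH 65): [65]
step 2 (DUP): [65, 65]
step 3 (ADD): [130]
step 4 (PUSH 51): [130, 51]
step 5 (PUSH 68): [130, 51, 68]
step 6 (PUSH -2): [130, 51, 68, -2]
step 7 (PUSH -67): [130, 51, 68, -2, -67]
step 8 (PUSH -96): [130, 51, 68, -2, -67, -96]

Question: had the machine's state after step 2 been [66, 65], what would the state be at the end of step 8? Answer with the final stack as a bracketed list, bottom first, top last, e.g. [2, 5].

state after step 2 := [66, 65]
step 3 (ADD): [131]
step 4 (PUSH 51): [131, 51]
step 5 (PUSH 68): [131, 51, 68]
step 6 (PUSH -2): [131, 51, 68, -2]
step 7 (PUSH -67): [131, 51, 68, -2, -67]
step 8 (PUSH -96): [131, 51, 68, -2, -67, -96]

[131, 51, 68, -2, -67, -96]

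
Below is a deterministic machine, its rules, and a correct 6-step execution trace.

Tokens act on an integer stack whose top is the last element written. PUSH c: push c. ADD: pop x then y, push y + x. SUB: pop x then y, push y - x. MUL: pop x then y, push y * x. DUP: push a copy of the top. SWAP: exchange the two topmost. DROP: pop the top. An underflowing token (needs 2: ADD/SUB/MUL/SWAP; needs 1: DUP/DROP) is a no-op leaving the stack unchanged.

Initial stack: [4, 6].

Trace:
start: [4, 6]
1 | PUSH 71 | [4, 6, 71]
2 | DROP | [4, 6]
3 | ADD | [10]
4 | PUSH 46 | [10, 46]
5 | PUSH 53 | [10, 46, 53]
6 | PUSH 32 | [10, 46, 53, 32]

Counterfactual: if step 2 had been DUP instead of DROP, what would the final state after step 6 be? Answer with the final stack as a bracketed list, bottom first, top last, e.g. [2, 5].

(re-executing from step 2 with the substitution; state before step 2: [4, 6, 71])
2 | DUP | [4, 6, 71, 71]
3 | ADD | [4, 6, 142]
4 | PUSH 46 | [4, 6, 142, 46]
5 | PUSH 53 | [4, 6, 142, 46, 53]
6 | PUSH 32 | [4, 6, 142, 46, 53, 32]

[4, 6, 142, 46, 53, 32]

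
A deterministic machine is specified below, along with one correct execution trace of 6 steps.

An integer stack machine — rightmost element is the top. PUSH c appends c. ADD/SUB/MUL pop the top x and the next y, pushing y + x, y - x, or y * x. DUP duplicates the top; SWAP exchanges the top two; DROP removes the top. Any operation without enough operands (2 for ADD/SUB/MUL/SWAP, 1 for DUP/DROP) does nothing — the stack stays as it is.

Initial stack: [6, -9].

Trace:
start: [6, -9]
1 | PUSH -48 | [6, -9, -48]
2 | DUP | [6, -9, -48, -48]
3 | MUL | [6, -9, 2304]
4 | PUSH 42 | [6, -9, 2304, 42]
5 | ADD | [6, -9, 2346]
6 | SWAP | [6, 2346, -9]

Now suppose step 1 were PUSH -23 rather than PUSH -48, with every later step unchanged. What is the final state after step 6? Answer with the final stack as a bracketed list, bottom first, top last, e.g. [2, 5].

(re-executing from step 1 with the substitution; state before step 1: [6, -9])
1 | PUSH -23 | [6, -9, -23]
2 | DUP | [6, -9, -23, -23]
3 | MUL | [6, -9, 529]
4 | PUSH 42 | [6, -9, 529, 42]
5 | ADD | [6, -9, 571]
6 | SWAP | [6, 571, -9]

[6, 571, -9]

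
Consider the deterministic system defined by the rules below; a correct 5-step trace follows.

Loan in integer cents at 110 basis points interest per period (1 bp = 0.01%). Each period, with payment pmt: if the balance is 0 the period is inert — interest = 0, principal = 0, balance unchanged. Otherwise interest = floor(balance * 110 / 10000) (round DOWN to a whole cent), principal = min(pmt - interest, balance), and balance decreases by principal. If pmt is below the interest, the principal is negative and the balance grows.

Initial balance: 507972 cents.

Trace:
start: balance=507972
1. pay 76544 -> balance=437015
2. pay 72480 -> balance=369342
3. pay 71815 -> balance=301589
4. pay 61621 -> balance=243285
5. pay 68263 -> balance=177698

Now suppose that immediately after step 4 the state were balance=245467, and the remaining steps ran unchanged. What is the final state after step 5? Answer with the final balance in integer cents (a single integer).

179904

state after step 4 := balance=245467
5. pay 68263 -> balance=179904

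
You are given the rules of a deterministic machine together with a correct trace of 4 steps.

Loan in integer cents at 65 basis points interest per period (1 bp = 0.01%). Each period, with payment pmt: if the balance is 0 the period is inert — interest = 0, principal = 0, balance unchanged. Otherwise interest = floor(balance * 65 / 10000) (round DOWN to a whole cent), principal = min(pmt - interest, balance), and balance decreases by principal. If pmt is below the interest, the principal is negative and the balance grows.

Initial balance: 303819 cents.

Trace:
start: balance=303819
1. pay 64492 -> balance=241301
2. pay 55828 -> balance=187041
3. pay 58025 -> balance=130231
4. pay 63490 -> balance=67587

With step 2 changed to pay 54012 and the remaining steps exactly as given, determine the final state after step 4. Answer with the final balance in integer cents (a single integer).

69427

(re-executing from step 2 with the substitution; state before step 2: balance=241301)
2. pay 54012 -> balance=188857
3. pay 58025 -> balance=132059
4. pay 63490 -> balance=69427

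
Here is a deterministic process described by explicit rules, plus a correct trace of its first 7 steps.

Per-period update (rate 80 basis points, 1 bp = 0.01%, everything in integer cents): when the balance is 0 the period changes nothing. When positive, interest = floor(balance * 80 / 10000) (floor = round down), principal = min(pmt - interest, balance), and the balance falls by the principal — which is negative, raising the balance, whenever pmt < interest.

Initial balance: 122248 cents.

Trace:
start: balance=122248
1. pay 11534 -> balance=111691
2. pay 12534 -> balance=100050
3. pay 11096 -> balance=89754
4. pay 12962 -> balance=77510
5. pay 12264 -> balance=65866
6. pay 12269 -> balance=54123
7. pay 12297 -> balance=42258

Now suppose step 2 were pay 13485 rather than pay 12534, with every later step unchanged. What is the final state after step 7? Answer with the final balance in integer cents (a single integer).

(re-executing from step 2 with the substitution; state before step 2: balance=111691)
2. pay 13485 -> balance=99099
3. pay 11096 -> balance=88795
4. pay 12962 -> balance=76543
5. pay 12264 -> balance=64891
6. pay 12269 -> balance=53141
7. pay 12297 -> balance=41269

41269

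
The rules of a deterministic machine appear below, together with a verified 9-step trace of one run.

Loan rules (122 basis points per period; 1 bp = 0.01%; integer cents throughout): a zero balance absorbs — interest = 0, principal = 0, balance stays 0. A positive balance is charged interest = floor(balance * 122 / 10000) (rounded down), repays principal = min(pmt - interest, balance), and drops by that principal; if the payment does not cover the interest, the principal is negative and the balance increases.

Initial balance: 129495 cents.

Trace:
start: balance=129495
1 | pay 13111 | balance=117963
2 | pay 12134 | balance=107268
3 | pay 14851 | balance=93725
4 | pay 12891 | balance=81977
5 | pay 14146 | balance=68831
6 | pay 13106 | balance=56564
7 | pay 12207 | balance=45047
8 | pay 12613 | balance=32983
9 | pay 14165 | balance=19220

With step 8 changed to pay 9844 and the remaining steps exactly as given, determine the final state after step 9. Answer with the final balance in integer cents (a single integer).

22023

(re-executing from step 8 with the substitution; state before step 8: balance=45047)
8 | pay 9844 | balance=35752
9 | pay 14165 | balance=22023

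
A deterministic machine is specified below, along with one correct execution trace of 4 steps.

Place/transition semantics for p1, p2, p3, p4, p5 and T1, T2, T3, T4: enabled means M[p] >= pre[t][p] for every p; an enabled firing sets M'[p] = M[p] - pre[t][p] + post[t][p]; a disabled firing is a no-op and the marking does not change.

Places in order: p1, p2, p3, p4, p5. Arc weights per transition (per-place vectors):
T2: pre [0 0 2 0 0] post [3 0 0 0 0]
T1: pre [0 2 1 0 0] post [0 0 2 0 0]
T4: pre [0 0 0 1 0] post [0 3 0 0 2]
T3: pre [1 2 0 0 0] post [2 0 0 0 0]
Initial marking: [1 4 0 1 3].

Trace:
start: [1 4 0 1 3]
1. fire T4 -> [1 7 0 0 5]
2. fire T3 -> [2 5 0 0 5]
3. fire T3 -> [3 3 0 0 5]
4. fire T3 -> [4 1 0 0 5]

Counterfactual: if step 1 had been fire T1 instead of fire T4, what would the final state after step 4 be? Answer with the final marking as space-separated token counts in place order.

(re-executing from step 1 with the substitution; state before step 1: [1 4 0 1 3])
1. fire T1 -> [1 4 0 1 3]
2. fire T3 -> [2 2 0 1 3]
3. fire T3 -> [3 0 0 1 3]
4. fire T3 -> [3 0 0 1 3]

3 0 0 1 3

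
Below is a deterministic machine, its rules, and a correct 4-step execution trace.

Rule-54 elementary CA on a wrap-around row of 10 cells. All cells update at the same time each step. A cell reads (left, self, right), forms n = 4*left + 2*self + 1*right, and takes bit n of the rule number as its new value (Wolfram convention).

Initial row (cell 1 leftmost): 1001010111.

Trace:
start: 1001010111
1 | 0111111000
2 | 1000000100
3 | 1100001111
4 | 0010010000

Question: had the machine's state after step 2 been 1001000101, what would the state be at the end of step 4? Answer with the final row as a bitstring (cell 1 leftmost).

state after step 2 := 1001000101
3 | 0111101110
4 | 1000010001

1000010001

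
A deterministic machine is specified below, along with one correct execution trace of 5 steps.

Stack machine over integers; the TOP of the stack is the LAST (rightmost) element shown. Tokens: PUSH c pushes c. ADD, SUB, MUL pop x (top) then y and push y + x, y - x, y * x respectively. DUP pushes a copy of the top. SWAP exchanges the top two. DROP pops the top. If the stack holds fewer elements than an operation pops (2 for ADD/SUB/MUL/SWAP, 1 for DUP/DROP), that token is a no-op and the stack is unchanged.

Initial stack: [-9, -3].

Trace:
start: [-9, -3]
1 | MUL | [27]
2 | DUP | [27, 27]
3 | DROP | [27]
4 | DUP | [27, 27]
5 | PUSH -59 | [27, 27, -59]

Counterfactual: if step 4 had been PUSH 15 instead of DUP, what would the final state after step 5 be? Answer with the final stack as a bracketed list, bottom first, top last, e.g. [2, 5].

(re-executing from step 4 with the substitution; state before step 4: [27])
4 | PUSH 15 | [27, 15]
5 | PUSH -59 | [27, 15, -59]

[27, 15, -59]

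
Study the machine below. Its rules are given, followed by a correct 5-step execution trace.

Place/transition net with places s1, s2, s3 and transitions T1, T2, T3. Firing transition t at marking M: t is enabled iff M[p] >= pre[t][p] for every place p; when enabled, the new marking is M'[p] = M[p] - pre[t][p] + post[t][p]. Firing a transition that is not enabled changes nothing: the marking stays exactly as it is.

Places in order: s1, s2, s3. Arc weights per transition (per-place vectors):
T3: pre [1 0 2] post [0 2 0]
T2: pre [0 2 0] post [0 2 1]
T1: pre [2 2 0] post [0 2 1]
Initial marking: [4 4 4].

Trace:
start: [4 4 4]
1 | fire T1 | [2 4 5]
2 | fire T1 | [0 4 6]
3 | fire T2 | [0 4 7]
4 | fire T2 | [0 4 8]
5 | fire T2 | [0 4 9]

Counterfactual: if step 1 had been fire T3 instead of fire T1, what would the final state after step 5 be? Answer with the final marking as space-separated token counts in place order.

(re-executing from step 1 with the substitution; state before step 1: [4 4 4])
1 | fire T3 | [3 6 2]
2 | fire T1 | [1 6 3]
3 | fire T2 | [1 6 4]
4 | fire T2 | [1 6 5]
5 | fire T2 | [1 6 6]

1 6 6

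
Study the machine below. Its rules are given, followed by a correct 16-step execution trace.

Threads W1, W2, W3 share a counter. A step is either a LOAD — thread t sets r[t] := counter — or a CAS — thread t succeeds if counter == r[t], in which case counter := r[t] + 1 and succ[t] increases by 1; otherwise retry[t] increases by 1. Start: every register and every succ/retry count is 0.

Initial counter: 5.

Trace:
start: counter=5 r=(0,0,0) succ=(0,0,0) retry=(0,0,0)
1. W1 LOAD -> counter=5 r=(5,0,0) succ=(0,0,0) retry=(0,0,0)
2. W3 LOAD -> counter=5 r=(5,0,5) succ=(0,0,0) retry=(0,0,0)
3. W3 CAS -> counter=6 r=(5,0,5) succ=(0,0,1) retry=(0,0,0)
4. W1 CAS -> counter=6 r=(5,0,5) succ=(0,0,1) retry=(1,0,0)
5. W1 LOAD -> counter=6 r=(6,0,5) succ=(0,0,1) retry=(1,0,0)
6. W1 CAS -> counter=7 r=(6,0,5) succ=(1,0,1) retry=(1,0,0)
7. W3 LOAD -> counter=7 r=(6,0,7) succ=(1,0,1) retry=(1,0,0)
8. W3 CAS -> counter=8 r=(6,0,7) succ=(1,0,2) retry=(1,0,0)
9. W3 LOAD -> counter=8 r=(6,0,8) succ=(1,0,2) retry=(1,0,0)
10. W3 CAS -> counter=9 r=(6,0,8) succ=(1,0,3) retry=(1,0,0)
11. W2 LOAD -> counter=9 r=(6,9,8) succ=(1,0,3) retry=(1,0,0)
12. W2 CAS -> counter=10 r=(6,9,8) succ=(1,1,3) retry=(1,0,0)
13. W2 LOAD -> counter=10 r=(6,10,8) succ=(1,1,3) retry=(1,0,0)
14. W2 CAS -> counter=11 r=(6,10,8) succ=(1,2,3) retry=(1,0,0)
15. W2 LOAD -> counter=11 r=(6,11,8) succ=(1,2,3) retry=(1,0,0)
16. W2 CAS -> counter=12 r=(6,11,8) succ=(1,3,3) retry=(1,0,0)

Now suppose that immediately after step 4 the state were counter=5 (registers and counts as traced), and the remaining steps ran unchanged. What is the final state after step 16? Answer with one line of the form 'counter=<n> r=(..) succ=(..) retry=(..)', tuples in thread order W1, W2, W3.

state after step 4 := counter=5 r=(5,0,5) succ=(0,0,1) retry=(1,0,0)
5. W1 LOAD -> counter=5 r=(5,0,5) succ=(0,0,1) retry=(1,0,0)
6. W1 CAS -> counter=6 r=(5,0,5) succ=(1,0,1) retry=(1,0,0)
7. W3 LOAD -> counter=6 r=(5,0,6) succ=(1,0,1) retry=(1,0,0)
8. W3 CAS -> counter=7 r=(5,0,6) succ=(1,0,2) retry=(1,0,0)
9. W3 LOAD -> counter=7 r=(5,0,7) succ=(1,0,2) retry=(1,0,0)
10. W3 CAS -> counter=8 r=(5,0,7) succ=(1,0,3) retry=(1,0,0)
11. W2 LOAD -> counter=8 r=(5,8,7) succ=(1,0,3) retry=(1,0,0)
12. W2 CAS -> counter=9 r=(5,8,7) succ=(1,1,3) retry=(1,0,0)
13. W2 LOAD -> counter=9 r=(5,9,7) succ=(1,1,3) retry=(1,0,0)
14. W2 CAS -> counter=10 r=(5,9,7) succ=(1,2,3) retry=(1,0,0)
15. W2 LOAD -> counter=10 r=(5,10,7) succ=(1,2,3) retry=(1,0,0)
16. W2 CAS -> counter=11 r=(5,10,7) succ=(1,3,3) retry=(1,0,0)

counter=11 r=(5,10,7) succ=(1,3,3) retry=(1,0,0)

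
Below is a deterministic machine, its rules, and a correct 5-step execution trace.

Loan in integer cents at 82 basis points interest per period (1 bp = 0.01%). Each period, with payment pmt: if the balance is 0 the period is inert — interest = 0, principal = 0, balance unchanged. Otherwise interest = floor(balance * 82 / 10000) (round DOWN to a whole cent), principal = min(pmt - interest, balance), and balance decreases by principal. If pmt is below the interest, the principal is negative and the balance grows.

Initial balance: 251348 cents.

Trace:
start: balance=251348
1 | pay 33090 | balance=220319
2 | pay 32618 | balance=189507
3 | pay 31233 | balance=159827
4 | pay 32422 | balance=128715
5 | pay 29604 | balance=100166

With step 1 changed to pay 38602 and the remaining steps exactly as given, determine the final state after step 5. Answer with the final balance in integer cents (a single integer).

(re-executing from step 1 with the substitution; state before step 1: balance=251348)
1 | pay 38602 | balance=214807
2 | pay 32618 | balance=183950
3 | pay 31233 | balance=154225
4 | pay 32422 | balance=123067
5 | pay 29604 | balance=94472

94472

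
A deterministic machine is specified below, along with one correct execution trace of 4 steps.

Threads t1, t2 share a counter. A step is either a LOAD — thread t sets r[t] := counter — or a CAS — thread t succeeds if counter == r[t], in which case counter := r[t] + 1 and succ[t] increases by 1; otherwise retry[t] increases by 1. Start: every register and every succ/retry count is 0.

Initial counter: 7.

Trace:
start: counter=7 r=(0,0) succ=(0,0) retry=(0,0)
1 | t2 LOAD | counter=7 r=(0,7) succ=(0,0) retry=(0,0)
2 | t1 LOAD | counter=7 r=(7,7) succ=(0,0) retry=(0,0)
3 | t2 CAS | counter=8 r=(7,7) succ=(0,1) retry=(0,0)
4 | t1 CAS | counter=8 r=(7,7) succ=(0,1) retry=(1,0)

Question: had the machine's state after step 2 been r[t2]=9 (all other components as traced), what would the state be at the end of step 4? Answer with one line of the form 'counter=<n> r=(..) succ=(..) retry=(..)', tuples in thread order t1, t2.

state after step 2 := counter=7 r=(7,9) succ=(0,0) retry=(0,0)
3 | t2 CAS | counter=7 r=(7,9) succ=(0,0) retry=(0,1)
4 | t1 CAS | counter=8 r=(7,9) succ=(1,0) retry=(0,1)

counter=8 r=(7,9) succ=(1,0) retry=(0,1)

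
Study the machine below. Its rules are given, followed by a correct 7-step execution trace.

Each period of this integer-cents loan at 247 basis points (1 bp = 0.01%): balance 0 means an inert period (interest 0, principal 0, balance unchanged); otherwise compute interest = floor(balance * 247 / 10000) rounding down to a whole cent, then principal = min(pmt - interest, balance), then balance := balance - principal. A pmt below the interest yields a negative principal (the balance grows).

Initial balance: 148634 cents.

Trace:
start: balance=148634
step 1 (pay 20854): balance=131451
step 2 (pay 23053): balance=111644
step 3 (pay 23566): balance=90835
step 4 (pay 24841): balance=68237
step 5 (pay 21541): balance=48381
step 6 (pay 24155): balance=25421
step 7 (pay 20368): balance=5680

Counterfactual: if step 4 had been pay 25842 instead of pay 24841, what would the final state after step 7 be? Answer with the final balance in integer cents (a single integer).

(re-executing from step 4 with the substitution; state before step 4: balance=90835)
step 4 (pay 25842): balance=67236
step 5 (pay 21541): balance=47355
step 6 (pay 24155): balance=24369
step 7 (pay 20368): balance=4602

4602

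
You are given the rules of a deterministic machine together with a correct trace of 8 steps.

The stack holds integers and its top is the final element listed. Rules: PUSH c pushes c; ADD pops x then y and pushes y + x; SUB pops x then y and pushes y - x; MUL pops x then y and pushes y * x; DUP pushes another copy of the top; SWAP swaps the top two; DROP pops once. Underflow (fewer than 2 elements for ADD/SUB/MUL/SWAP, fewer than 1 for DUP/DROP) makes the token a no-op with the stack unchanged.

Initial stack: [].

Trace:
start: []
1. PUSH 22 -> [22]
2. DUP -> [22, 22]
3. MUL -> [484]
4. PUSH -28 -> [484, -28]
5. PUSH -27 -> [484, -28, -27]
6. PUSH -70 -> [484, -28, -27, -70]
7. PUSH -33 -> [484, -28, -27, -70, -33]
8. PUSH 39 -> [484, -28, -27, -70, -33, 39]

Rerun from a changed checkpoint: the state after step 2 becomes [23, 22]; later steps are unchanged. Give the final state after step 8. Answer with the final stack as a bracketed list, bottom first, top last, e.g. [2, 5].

[506, -28, -27, -70, -33, 39]

state after step 2 := [23, 22]
3. MUL -> [506]
4. PUSH -28 -> [506, -28]
5. PUSH -27 -> [506, -28, -27]
6. PUSH -70 -> [506, -28, -27, -70]
7. PUSH -33 -> [506, -28, -27, -70, -33]
8. PUSH 39 -> [506, -28, -27, -70, -33, 39]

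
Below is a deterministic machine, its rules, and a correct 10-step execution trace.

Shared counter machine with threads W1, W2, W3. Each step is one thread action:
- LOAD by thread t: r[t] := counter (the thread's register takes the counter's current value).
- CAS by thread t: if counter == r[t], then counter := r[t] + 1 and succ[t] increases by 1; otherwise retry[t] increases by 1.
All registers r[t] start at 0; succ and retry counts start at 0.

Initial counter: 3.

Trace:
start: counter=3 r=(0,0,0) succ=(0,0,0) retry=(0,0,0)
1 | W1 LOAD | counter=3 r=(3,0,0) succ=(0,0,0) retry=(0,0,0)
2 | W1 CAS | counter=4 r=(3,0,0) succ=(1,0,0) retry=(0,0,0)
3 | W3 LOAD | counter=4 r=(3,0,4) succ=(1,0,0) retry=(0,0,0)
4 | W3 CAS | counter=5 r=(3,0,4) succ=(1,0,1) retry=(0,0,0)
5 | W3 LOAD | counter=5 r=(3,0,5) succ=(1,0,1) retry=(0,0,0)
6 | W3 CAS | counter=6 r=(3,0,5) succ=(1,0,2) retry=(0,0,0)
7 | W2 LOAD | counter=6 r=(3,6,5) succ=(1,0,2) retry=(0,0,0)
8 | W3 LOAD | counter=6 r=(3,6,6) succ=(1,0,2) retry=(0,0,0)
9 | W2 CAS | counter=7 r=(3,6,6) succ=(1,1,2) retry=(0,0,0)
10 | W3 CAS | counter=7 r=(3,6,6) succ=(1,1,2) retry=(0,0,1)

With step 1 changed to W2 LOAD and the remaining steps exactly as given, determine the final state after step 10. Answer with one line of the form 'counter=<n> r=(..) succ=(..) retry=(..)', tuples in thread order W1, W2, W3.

counter=6 r=(0,5,5) succ=(0,1,2) retry=(1,0,1)

(re-executing from step 1 with the substitution; state before step 1: counter=3 r=(0,0,0) succ=(0,0,0) retry=(0,0,0))
1 | W2 LOAD | counter=3 r=(0,3,0) succ=(0,0,0) retry=(0,0,0)
2 | W1 CAS | counter=3 r=(0,3,0) succ=(0,0,0) retry=(1,0,0)
3 | W3 LOAD | counter=3 r=(0,3,3) succ=(0,0,0) retry=(1,0,0)
4 | W3 CAS | counter=4 r=(0,3,3) succ=(0,0,1) retry=(1,0,0)
5 | W3 LOAD | counter=4 r=(0,3,4) succ=(0,0,1) retry=(1,0,0)
6 | W3 CAS | counter=5 r=(0,3,4) succ=(0,0,2) retry=(1,0,0)
7 | W2 LOAD | counter=5 r=(0,5,4) succ=(0,0,2) retry=(1,0,0)
8 | W3 LOAD | counter=5 r=(0,5,5) succ=(0,0,2) retry=(1,0,0)
9 | W2 CAS | counter=6 r=(0,5,5) succ=(0,1,2) retry=(1,0,0)
10 | W3 CAS | counter=6 r=(0,5,5) succ=(0,1,2) retry=(1,0,1)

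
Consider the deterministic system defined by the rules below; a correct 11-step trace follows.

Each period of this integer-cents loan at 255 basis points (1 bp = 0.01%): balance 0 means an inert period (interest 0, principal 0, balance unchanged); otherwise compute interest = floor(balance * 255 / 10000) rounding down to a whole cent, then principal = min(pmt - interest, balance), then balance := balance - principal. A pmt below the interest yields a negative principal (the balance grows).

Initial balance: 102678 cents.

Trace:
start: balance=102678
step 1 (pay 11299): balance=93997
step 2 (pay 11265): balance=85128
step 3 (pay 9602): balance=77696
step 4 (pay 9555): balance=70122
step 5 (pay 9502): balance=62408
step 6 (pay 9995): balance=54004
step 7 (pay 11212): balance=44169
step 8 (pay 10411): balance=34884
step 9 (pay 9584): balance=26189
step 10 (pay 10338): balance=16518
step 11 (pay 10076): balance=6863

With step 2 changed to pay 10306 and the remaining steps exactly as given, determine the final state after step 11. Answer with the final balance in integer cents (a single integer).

(re-executing from step 2 with the substitution; state before step 2: balance=93997)
step 2 (pay 10306): balance=86087
step 3 (pay 9602): balance=78680
step 4 (pay 9555): balance=71131
step 5 (pay 9502): balance=63442
step 6 (pay 9995): balance=55064
step 7 (pay 11212): balance=45256
step 8 (pay 10411): balance=35999
step 9 (pay 9584): balance=27332
step 10 (pay 10338): balance=17690
step 11 (pay 10076): balance=8065

8065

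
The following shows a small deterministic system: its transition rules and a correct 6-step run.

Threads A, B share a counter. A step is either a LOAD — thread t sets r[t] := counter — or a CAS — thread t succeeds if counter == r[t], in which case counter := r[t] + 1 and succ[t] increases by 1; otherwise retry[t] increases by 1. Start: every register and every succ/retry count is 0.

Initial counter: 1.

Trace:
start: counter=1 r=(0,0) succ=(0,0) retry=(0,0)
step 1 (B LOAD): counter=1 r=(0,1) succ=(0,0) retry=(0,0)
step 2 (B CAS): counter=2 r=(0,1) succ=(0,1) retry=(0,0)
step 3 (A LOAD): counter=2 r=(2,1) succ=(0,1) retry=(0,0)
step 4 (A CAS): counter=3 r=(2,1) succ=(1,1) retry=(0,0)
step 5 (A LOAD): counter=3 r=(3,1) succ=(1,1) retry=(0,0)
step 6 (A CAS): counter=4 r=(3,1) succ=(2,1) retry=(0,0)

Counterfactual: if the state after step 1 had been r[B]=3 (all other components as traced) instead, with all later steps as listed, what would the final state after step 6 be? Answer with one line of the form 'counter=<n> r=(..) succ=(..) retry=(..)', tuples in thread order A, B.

counter=3 r=(2,3) succ=(2,0) retry=(0,1)

state after step 1 := counter=1 r=(0,3) succ=(0,0) retry=(0,0)
step 2 (B CAS): counter=1 r=(0,3) succ=(0,0) retry=(0,1)
step 3 (A LOAD): counter=1 r=(1,3) succ=(0,0) retry=(0,1)
step 4 (A CAS): counter=2 r=(1,3) succ=(1,0) retry=(0,1)
step 5 (A LOAD): counter=2 r=(2,3) succ=(1,0) retry=(0,1)
step 6 (A CAS): counter=3 r=(2,3) succ=(2,0) retry=(0,1)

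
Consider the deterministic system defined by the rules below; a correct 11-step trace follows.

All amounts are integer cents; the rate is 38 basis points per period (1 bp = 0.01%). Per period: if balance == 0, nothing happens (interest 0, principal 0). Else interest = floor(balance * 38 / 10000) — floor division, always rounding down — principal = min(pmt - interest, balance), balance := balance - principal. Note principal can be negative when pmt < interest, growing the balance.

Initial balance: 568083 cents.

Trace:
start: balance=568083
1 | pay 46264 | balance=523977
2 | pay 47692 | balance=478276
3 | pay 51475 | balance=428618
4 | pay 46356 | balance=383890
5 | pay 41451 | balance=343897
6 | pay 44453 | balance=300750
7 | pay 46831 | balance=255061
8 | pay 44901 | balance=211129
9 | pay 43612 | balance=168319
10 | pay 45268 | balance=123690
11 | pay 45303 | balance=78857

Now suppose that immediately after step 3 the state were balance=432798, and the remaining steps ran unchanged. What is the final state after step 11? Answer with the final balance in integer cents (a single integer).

83165

state after step 3 := balance=432798
4 | pay 46356 | balance=388086
5 | pay 41451 | balance=348109
6 | pay 44453 | balance=304978
7 | pay 46831 | balance=259305
8 | pay 44901 | balance=215389
9 | pay 43612 | balance=172595
10 | pay 45268 | balance=127982
11 | pay 45303 | balance=83165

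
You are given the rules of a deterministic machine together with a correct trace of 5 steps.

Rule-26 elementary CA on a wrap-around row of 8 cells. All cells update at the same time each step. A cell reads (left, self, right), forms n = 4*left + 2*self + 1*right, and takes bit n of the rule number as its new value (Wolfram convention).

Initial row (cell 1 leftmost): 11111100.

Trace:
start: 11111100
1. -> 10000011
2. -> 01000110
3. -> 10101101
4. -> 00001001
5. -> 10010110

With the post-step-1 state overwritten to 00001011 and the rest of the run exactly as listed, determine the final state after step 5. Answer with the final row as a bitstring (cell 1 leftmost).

10110000

state after step 1 := 00001011
2. -> 10010010
3. -> 01101100
4. -> 11001010
5. -> 10110000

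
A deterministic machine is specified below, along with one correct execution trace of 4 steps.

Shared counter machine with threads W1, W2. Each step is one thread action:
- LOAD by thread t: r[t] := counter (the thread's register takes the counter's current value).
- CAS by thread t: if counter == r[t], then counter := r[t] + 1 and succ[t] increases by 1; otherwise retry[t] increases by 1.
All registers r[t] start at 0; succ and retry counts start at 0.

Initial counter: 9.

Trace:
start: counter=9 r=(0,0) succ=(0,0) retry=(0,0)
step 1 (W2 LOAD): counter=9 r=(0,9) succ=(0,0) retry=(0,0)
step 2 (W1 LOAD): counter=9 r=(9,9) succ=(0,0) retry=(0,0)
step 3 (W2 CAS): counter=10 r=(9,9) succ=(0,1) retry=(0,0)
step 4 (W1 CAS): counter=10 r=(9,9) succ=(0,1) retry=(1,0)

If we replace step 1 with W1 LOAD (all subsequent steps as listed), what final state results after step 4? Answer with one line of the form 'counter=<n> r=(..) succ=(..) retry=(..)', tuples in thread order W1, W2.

counter=10 r=(9,0) succ=(1,0) retry=(0,1)

(re-executing from step 1 with the substitution; state before step 1: counter=9 r=(0,0) succ=(0,0) retry=(0,0))
step 1 (W1 LOAD): counter=9 r=(9,0) succ=(0,0) retry=(0,0)
step 2 (W1 LOAD): counter=9 r=(9,0) succ=(0,0) retry=(0,0)
step 3 (W2 CAS): counter=9 r=(9,0) succ=(0,0) retry=(0,1)
step 4 (W1 CAS): counter=10 r=(9,0) succ=(1,0) retry=(0,1)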